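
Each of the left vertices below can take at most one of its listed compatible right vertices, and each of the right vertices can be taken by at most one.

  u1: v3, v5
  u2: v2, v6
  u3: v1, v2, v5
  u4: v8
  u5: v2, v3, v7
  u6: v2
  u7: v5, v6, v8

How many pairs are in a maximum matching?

Unit-capacity flow: source→left, listed edges, right→sink; max matching = max flow.
Augmenting path u1→v3 (+1); matched 1.
Augmenting path u2→v2 (+1); matched 2.
Augmenting path u3→v1 (+1); matched 3.
Augmenting path u4→v8 (+1); matched 4.
Augmenting path u5→v7 (+1); matched 5.
Augmenting path u7→v5 (+1); matched 6.
Augmenting path u6→v2→u2→v6 (+1); matched 7.
No augmenting path remains; maximum matching = 7.
König certificate: {u1, u2, u3, u4, u5, u6, u7} is a vertex cover of size 7 (every listed pair touches it), so no matching can be larger.

7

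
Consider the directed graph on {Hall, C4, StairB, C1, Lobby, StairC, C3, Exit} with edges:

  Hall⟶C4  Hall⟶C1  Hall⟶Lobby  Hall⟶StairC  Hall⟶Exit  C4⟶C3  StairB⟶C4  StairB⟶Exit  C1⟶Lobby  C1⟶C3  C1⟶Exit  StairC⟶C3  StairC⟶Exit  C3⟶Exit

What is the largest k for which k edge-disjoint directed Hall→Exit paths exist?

4

Assign every edge capacity 1; by Menger, the answer equals the max flow.
Path Hall→Exit (+1); total 1.
Path Hall→C1→Exit (+1); total 2.
Path Hall→StairC→Exit (+1); total 3.
Path Hall→C4→C3→Exit (+1); total 4.
No residual Hall→Exit path; max flow = 4.
Certifying cut of size 4: {Hall→C1, Hall→C4, Hall→Exit, Hall→StairC}.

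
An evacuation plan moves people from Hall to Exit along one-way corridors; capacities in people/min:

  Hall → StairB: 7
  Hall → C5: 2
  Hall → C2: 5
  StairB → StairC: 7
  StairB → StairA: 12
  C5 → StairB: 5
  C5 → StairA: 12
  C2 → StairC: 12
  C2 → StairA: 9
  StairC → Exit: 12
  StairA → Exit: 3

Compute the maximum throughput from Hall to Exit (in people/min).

14

Augment Hall→StairB→StairC→Exit: bottleneck 7, flow now 7.
Augment Hall→C5→StairA→Exit: bottleneck 2, flow now 9.
Augment Hall→C2→StairC→Exit: bottleneck 5, flow now 14.
No augmenting path remains; maximum flow = 14.
In the residual graph, reachable from Hall: {Hall}.
Min-cut edges: Hall→StairB (7), Hall→C5 (2), Hall→C2 (5); capacity 7 + 2 + 5 = 14.
This cut is saturated, so no flow can exceed 14.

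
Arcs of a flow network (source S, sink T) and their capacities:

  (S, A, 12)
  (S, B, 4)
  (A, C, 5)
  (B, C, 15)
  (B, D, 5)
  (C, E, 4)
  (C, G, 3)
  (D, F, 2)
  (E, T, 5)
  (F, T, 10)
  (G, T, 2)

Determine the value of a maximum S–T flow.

8

Augment S→A→C→E→T: bottleneck 4, flow now 4.
Augment S→A→C→G→T: bottleneck 1, flow now 5.
Augment S→B→C→G→T: bottleneck 1, flow now 6.
Augment S→B→D→F→T: bottleneck 2, flow now 8.
No augmenting path remains; maximum flow = 8.
In the residual graph, reachable from S: {S, A, B, C, D, G}.
Min-cut edges: C→E (4), D→F (2), G→T (2); capacity 4 + 2 + 2 = 8.
This cut is saturated, so no flow can exceed 8.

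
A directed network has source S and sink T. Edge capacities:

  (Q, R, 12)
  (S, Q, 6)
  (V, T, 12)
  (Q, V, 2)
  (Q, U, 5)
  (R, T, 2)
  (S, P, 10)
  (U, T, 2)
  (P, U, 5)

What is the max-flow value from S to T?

6

Augment S→P→U→T: bottleneck 2, flow now 2.
Augment S→Q→R→T: bottleneck 2, flow now 4.
Augment S→Q→V→T: bottleneck 2, flow now 6.
No augmenting path remains; maximum flow = 6.
In the residual graph, reachable from S: {S, P, Q, R, U}.
Min-cut edges: Q→V (2), R→T (2), U→T (2); capacity 2 + 2 + 2 = 6.
This cut is saturated, so no flow can exceed 6.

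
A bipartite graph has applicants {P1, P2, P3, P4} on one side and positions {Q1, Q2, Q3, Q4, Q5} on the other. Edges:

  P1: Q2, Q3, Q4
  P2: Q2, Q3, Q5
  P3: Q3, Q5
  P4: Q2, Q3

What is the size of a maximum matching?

4

Unit-capacity flow: source→left, listed edges, right→sink; max matching = max flow.
Augmenting path P1→Q2 (+1); matched 1.
Augmenting path P2→Q3 (+1); matched 2.
Augmenting path P3→Q5 (+1); matched 3.
Augmenting path P4→Q2→P1→Q4 (+1); matched 4.
No augmenting path remains; maximum matching = 4.
König certificate: {P1, P2, P3, P4} is a vertex cover of size 4 (every listed pair touches it), so no matching can be larger.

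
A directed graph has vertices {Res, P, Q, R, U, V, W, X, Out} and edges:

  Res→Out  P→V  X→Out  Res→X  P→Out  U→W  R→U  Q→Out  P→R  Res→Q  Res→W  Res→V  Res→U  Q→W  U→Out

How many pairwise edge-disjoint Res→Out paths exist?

Assign every edge capacity 1; by Menger, the answer equals the max flow.
Path Res→Out (+1); total 1.
Path Res→Q→Out (+1); total 2.
Path Res→U→Out (+1); total 3.
Path Res→X→Out (+1); total 4.
No residual Res→Out path; max flow = 4.
Certifying cut of size 4: {Res→Out, Res→Q, Res→U, Res→X}.

4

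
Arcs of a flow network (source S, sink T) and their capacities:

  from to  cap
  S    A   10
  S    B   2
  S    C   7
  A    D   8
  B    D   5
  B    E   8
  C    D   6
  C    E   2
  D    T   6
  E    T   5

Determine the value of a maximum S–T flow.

10

Augment S→A→D→T: bottleneck 6, flow now 6.
Augment S→B→E→T: bottleneck 2, flow now 8.
Augment S→C→E→T: bottleneck 2, flow now 10.
No augmenting path remains; maximum flow = 10.
In the residual graph, reachable from S: {S, A, C, D}.
Min-cut edges: S→B (2), C→E (2), D→T (6); capacity 2 + 2 + 6 = 10.
This cut is saturated, so no flow can exceed 10.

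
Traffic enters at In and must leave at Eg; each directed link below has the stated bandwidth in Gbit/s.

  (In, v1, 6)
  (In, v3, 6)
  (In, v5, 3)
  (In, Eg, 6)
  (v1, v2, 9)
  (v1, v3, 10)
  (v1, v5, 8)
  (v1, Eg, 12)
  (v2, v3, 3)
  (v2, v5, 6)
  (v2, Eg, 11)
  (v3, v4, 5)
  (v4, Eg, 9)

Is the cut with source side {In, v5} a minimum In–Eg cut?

No — its capacity is 18, but the minimum cut has capacity 17.

Given cut capacity: 6 + 6 + 6 = 18.
Augment In→Eg: bottleneck 6, flow now 6.
Augment In→v1→Eg: bottleneck 6, flow now 12.
Augment In→v3→v4→Eg: bottleneck 5, flow now 17.
No augmenting path remains; maximum flow = 17.
In the residual graph, reachable from In: {In, v3, v5}.
Min-cut edges: In→v1 (6), In→Eg (6), v3→v4 (5); capacity 6 + 6 + 5 = 17.
Cut capacity 18 exceeds the max flow 17, so it is not minimum.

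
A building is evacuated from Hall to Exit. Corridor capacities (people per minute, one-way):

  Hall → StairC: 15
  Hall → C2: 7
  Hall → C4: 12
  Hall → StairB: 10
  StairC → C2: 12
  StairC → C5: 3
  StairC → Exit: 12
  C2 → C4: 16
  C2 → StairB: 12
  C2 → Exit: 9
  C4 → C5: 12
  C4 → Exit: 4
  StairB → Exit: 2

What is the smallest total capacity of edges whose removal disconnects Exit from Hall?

27

Augment Hall→StairC→Exit: bottleneck 12, flow now 12.
Augment Hall→C2→Exit: bottleneck 7, flow now 19.
Augment Hall→C4→Exit: bottleneck 4, flow now 23.
Augment Hall→StairB→Exit: bottleneck 2, flow now 25.
Augment Hall→StairC→C2→Exit: bottleneck 2, flow now 27.
No augmenting path remains; maximum flow = 27.
By max-flow min-cut, the minimum cut capacity equals the max flow.
In the residual graph, reachable from Hall: {Hall, StairC, C2, C4, StairB, C5}.
Min-cut edges: StairC→Exit (12), C2→Exit (9), C4→Exit (4), StairB→Exit (2); capacity 12 + 9 + 4 + 2 = 27.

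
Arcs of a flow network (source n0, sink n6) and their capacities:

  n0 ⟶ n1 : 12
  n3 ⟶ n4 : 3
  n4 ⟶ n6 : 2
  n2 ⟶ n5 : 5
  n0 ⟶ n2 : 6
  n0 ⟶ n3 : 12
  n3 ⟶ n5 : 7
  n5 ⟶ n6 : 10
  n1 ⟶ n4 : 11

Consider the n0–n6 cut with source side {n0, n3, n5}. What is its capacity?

Edges leaving {n0, n3, n5}: n0→n1 (12), n0→n2 (6), n3→n4 (3), n5→n6 (10).
Cut capacity = 12 + 6 + 3 + 10 = 31.

31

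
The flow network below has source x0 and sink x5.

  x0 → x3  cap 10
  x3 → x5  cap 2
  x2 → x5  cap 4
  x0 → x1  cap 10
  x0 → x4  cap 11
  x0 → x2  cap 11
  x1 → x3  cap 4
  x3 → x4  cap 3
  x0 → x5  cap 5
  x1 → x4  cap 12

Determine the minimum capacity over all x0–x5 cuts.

Augment x0→x5: bottleneck 5, flow now 5.
Augment x0→x2→x5: bottleneck 4, flow now 9.
Augment x0→x3→x5: bottleneck 2, flow now 11.
No augmenting path remains; maximum flow = 11.
By max-flow min-cut, the minimum cut capacity equals the max flow.
In the residual graph, reachable from x0: {x0, x1, x2, x3, x4}.
Min-cut edges: x0→x5 (5), x2→x5 (4), x3→x5 (2); capacity 5 + 4 + 2 = 11.

11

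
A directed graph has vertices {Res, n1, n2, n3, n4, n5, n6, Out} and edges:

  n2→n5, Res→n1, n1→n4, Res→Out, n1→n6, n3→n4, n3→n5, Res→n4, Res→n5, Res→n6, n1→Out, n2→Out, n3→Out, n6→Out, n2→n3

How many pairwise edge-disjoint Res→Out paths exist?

3

Assign every edge capacity 1; by Menger, the answer equals the max flow.
Path Res→Out (+1); total 1.
Path Res→n1→Out (+1); total 2.
Path Res→n6→Out (+1); total 3.
No residual Res→Out path; max flow = 3.
Certifying cut of size 3: {Res→Out, Res→n1, Res→n6}.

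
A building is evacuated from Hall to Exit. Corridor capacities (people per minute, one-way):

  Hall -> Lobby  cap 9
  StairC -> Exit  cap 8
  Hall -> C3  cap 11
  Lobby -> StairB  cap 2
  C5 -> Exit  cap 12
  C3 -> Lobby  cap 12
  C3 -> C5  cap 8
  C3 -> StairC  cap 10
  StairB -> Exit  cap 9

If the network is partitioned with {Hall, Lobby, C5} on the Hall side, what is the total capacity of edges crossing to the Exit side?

25

Edges leaving {Hall, Lobby, C5}: Hall→C3 (11), Lobby→StairB (2), C5→Exit (12).
Cut capacity = 11 + 2 + 12 = 25.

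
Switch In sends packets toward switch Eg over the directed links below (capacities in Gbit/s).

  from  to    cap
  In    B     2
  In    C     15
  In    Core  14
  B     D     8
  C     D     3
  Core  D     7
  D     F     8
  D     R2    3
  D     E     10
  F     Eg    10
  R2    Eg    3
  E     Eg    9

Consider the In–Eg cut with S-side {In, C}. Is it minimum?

No — its capacity is 19, but the minimum cut has capacity 12.

Given cut capacity: 2 + 14 + 3 = 19.
Augment In→B→D→F→Eg: bottleneck 2, flow now 2.
Augment In→C→D→F→Eg: bottleneck 3, flow now 5.
Augment In→Core→D→F→Eg: bottleneck 3, flow now 8.
Augment In→Core→D→R2→Eg: bottleneck 3, flow now 11.
Augment In→Core→D→E→Eg: bottleneck 1, flow now 12.
No augmenting path remains; maximum flow = 12.
In the residual graph, reachable from In: {In, C, Core}.
Min-cut edges: In→B (2), C→D (3), Core→D (7); capacity 2 + 3 + 7 = 12.
Cut capacity 19 exceeds the max flow 12, so it is not minimum.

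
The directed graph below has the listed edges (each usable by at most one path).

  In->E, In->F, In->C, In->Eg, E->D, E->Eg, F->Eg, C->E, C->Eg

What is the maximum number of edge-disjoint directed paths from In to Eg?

4

Assign every edge capacity 1; by Menger, the answer equals the max flow.
Path In→Eg (+1); total 1.
Path In→E→Eg (+1); total 2.
Path In→F→Eg (+1); total 3.
Path In→C→Eg (+1); total 4.
No residual In→Eg path; max flow = 4.
Certifying cut of size 4: {In→C, In→E, In→Eg, In→F}.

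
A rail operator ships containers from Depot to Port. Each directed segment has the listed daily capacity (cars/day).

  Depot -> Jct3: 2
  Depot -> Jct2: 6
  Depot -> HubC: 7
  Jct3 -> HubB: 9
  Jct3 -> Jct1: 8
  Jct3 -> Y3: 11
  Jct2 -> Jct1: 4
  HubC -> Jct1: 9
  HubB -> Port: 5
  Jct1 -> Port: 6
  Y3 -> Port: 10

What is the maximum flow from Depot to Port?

Augment Depot→Jct3→HubB→Port: bottleneck 2, flow now 2.
Augment Depot→Jct2→Jct1→Port: bottleneck 4, flow now 6.
Augment Depot→HubC→Jct1→Port: bottleneck 2, flow now 8.
No augmenting path remains; maximum flow = 8.
In the residual graph, reachable from Depot: {Depot, Jct2, HubC, Jct1}.
Min-cut edges: Depot→Jct3 (2), Jct1→Port (6); capacity 2 + 6 = 8.
This cut is saturated, so no flow can exceed 8.

8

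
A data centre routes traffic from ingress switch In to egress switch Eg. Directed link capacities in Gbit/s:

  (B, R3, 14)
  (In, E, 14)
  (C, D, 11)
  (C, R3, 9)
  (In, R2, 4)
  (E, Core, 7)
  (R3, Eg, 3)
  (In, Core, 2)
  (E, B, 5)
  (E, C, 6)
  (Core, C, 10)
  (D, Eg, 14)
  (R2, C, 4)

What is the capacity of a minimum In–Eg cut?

14

Augment In→Core→C→D→Eg: bottleneck 2, flow now 2.
Augment In→R2→C→D→Eg: bottleneck 4, flow now 6.
Augment In→E→B→R3→Eg: bottleneck 3, flow now 9.
Augment In→E→C→D→Eg: bottleneck 5, flow now 14.
No augmenting path remains; maximum flow = 14.
By max-flow min-cut, the minimum cut capacity equals the max flow.
In the residual graph, reachable from In: {In, Core, R2, E, B, C, R3}.
Min-cut edges: C→D (11), R3→Eg (3); capacity 11 + 3 = 14.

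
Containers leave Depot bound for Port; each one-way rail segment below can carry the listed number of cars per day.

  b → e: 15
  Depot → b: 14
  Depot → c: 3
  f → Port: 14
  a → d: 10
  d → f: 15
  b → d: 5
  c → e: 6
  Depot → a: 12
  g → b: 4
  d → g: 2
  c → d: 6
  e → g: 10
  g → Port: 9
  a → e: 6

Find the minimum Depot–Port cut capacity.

23

Augment Depot→a→d→f→Port: bottleneck 10, flow now 10.
Augment Depot→a→e→g→Port: bottleneck 2, flow now 12.
Augment Depot→b→d→f→Port: bottleneck 4, flow now 16.
Augment Depot→b→d→g→Port: bottleneck 1, flow now 17.
Augment Depot→b→e→g→Port: bottleneck 6, flow now 23.
No augmenting path remains; maximum flow = 23.
By max-flow min-cut, the minimum cut capacity equals the max flow.
In the residual graph, reachable from Depot: {Depot, a, b, c, d, e, f, g}.
Min-cut edges: f→Port (14), g→Port (9); capacity 14 + 9 = 23.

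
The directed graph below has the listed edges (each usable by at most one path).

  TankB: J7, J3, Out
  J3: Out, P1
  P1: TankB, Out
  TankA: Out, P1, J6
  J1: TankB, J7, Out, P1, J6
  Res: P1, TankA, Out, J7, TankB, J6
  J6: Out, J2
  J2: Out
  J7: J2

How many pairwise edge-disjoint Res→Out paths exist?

6

Assign every edge capacity 1; by Menger, the answer equals the max flow.
Path Res→Out (+1); total 1.
Path Res→TankA→Out (+1); total 2.
Path Res→J6→Out (+1); total 3.
Path Res→P1→Out (+1); total 4.
Path Res→TankB→Out (+1); total 5.
Path Res→J7→J2→Out (+1); total 6.
No residual Res→Out path; max flow = 6.
Certifying cut of size 6: {Res→J6, Res→J7, Res→Out, Res→P1, Res→TankA, Res→TankB}.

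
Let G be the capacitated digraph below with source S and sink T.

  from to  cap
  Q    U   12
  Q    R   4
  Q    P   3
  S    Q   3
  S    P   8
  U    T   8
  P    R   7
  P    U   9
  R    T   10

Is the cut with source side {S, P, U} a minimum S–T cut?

Given cut capacity: 3 + 7 + 8 = 18.
Augment S→P→R→T: bottleneck 7, flow now 7.
Augment S→P→U→T: bottleneck 1, flow now 8.
Augment S→Q→R→T: bottleneck 3, flow now 11.
No augmenting path remains; maximum flow = 11.
In the residual graph, reachable from S: {S}.
Min-cut edges: S→P (8), S→Q (3); capacity 8 + 3 = 11.
Cut capacity 18 exceeds the max flow 11, so it is not minimum.

No — its capacity is 18, but the minimum cut has capacity 11.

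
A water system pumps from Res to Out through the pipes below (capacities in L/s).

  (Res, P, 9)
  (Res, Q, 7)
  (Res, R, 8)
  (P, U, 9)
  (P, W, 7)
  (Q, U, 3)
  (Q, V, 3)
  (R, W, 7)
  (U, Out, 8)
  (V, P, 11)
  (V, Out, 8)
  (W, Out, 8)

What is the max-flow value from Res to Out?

19

Augment Res→P→U→Out: bottleneck 8, flow now 8.
Augment Res→P→W→Out: bottleneck 1, flow now 9.
Augment Res→Q→V→Out: bottleneck 3, flow now 12.
Augment Res→R→W→Out: bottleneck 7, flow now 19.
No augmenting path remains; maximum flow = 19.
In the residual graph, reachable from Res: {Res, P, Q, R, U, W}.
Min-cut edges: Q→V (3), U→Out (8), W→Out (8); capacity 3 + 8 + 8 = 19.
This cut is saturated, so no flow can exceed 19.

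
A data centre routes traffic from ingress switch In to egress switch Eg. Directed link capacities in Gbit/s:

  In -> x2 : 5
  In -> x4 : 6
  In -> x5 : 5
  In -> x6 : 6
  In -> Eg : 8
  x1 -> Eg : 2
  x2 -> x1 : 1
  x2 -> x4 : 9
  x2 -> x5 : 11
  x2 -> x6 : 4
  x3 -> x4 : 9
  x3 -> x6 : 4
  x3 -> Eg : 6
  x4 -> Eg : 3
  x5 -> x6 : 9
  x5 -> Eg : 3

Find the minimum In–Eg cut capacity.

Augment In→Eg: bottleneck 8, flow now 8.
Augment In→x4→Eg: bottleneck 3, flow now 11.
Augment In→x5→Eg: bottleneck 3, flow now 14.
Augment In→x2→x1→Eg: bottleneck 1, flow now 15.
No augmenting path remains; maximum flow = 15.
By max-flow min-cut, the minimum cut capacity equals the max flow.
In the residual graph, reachable from In: {In, x2, x4, x5, x6}.
Min-cut edges: In→Eg (8), x2→x1 (1), x4→Eg (3), x5→Eg (3); capacity 8 + 1 + 3 + 3 = 15.

15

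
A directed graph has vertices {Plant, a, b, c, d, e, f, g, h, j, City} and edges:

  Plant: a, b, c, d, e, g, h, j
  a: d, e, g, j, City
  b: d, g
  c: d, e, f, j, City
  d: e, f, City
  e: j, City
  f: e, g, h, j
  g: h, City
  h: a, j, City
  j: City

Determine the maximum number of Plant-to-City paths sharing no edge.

Assign every edge capacity 1; by Menger, the answer equals the max flow.
Path Plant→a→City (+1); total 1.
Path Plant→c→City (+1); total 2.
Path Plant→d→City (+1); total 3.
Path Plant→e→City (+1); total 4.
Path Plant→g→City (+1); total 5.
Path Plant→h→City (+1); total 6.
Path Plant→j→City (+1); total 7.
No residual Plant→City path; max flow = 7.
Certifying cut of size 7: {Plant→c, a→City, d→City, e→City, g→City, h→City, j→City}.

7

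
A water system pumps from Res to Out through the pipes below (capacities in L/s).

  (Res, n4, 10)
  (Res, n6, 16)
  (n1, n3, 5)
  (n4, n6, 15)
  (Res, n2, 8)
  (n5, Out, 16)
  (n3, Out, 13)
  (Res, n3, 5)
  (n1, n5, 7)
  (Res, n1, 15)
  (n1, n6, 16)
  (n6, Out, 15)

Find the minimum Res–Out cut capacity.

Augment Res→n3→Out: bottleneck 5, flow now 5.
Augment Res→n6→Out: bottleneck 15, flow now 20.
Augment Res→n1→n3→Out: bottleneck 5, flow now 25.
Augment Res→n1→n5→Out: bottleneck 7, flow now 32.
No augmenting path remains; maximum flow = 32.
By max-flow min-cut, the minimum cut capacity equals the max flow.
In the residual graph, reachable from Res: {Res, n1, n2, n4, n6}.
Min-cut edges: Res→n3 (5), n1→n3 (5), n1→n5 (7), n6→Out (15); capacity 5 + 5 + 7 + 15 = 32.

32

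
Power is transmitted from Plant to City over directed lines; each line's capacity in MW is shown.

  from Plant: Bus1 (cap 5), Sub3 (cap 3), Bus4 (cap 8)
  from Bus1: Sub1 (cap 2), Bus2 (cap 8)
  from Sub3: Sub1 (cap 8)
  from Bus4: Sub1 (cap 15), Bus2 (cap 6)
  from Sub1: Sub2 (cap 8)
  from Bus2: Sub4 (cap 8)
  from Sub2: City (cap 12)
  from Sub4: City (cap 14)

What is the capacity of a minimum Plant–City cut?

16

Augment Plant→Bus1→Sub1→Sub2→City: bottleneck 2, flow now 2.
Augment Plant→Bus1→Bus2→Sub4→City: bottleneck 3, flow now 5.
Augment Plant→Sub3→Sub1→Sub2→City: bottleneck 3, flow now 8.
Augment Plant→Bus4→Sub1→Sub2→City: bottleneck 3, flow now 11.
Augment Plant→Bus4→Bus2→Sub4→City: bottleneck 5, flow now 16.
No augmenting path remains; maximum flow = 16.
By max-flow min-cut, the minimum cut capacity equals the max flow.
In the residual graph, reachable from Plant: {Plant}.
Min-cut edges: Plant→Bus1 (5), Plant→Sub3 (3), Plant→Bus4 (8); capacity 5 + 3 + 8 = 16.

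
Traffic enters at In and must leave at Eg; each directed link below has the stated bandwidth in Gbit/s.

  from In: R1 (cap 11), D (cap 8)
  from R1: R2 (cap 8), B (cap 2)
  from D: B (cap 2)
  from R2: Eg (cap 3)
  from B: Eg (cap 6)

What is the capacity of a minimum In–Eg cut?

Augment In→R1→R2→Eg: bottleneck 3, flow now 3.
Augment In→R1→B→Eg: bottleneck 2, flow now 5.
Augment In→D→B→Eg: bottleneck 2, flow now 7.
No augmenting path remains; maximum flow = 7.
By max-flow min-cut, the minimum cut capacity equals the max flow.
In the residual graph, reachable from In: {In, R1, D, R2}.
Min-cut edges: R1→B (2), D→B (2), R2→Eg (3); capacity 2 + 2 + 3 = 7.

7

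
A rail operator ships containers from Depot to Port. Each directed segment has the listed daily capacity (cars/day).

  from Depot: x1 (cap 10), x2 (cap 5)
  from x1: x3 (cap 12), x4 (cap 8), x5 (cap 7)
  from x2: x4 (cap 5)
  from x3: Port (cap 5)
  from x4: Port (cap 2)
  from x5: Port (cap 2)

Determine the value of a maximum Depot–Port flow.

Augment Depot→x1→x3→Port: bottleneck 5, flow now 5.
Augment Depot→x1→x4→Port: bottleneck 2, flow now 7.
Augment Depot→x1→x5→Port: bottleneck 2, flow now 9.
No augmenting path remains; maximum flow = 9.
In the residual graph, reachable from Depot: {Depot, x1, x2, x3, x4, x5}.
Min-cut edges: x3→Port (5), x4→Port (2), x5→Port (2); capacity 5 + 2 + 2 = 9.
This cut is saturated, so no flow can exceed 9.

9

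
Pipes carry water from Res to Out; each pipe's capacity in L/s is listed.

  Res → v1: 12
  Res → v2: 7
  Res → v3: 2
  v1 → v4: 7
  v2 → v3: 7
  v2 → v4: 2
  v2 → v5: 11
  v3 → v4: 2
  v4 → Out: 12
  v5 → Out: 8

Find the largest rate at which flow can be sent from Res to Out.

Augment Res→v1→v4→Out: bottleneck 7, flow now 7.
Augment Res→v2→v4→Out: bottleneck 2, flow now 9.
Augment Res→v2→v5→Out: bottleneck 5, flow now 14.
Augment Res→v3→v4→Out: bottleneck 2, flow now 16.
No augmenting path remains; maximum flow = 16.
In the residual graph, reachable from Res: {Res, v1}.
Min-cut edges: Res→v2 (7), Res→v3 (2), v1→v4 (7); capacity 7 + 2 + 7 = 16.
This cut is saturated, so no flow can exceed 16.

16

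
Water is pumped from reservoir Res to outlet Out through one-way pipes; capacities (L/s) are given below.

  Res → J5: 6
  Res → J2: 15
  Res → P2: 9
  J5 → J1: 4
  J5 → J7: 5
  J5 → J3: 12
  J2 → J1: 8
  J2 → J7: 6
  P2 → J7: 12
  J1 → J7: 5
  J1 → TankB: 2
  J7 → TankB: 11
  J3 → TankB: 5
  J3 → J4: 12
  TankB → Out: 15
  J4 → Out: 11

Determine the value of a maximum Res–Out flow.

19

Augment Res→J5→J1→TankB→Out: bottleneck 2, flow now 2.
Augment Res→J5→J7→TankB→Out: bottleneck 4, flow now 6.
Augment Res→J2→J7→TankB→Out: bottleneck 6, flow now 12.
Augment Res→P2→J7→TankB→Out: bottleneck 1, flow now 13.
Augment Res→J2→J1→J5→J3→TankB→Out: bottleneck 2, flow now 15. (uses reverse residual edge)
Augment Res→P2→J7→J5→J3→J4→Out: bottleneck 4, flow now 19. (uses reverse residual edge)
No augmenting path remains; maximum flow = 19.
In the residual graph, reachable from Res: {Res, J2, P2, J1, J7}.
Min-cut edges: Res→J5 (6), J1→TankB (2), J7→TankB (11); capacity 6 + 2 + 11 = 19.
This cut is saturated, so no flow can exceed 19.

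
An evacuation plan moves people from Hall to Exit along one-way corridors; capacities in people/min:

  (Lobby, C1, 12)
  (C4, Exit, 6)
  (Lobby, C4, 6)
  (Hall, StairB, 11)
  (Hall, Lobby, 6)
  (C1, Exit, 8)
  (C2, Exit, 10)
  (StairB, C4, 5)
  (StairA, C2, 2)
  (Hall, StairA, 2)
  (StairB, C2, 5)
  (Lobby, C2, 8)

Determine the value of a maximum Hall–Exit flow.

Augment Hall→StairA→C2→Exit: bottleneck 2, flow now 2.
Augment Hall→Lobby→C2→Exit: bottleneck 6, flow now 8.
Augment Hall→StairB→C2→Exit: bottleneck 2, flow now 10.
Augment Hall→StairB→C4→Exit: bottleneck 5, flow now 15.
Augment Hall→StairB→C2→Lobby→C1→Exit: bottleneck 3, flow now 18. (uses reverse residual edge)
No augmenting path remains; maximum flow = 18.
In the residual graph, reachable from Hall: {Hall, StairB}.
Min-cut edges: Hall→StairA (2), Hall→Lobby (6), StairB→C2 (5), StairB→C4 (5); capacity 2 + 6 + 5 + 5 = 18.
This cut is saturated, so no flow can exceed 18.

18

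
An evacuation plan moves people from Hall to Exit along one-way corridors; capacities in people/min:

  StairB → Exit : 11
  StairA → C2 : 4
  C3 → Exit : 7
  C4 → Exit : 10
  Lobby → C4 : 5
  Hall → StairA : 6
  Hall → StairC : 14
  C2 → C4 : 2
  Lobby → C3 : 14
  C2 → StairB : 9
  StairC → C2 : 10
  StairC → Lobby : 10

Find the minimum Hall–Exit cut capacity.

Augment Hall→StairA→C2→C4→Exit: bottleneck 2, flow now 2.
Augment Hall→StairA→C2→StairB→Exit: bottleneck 2, flow now 4.
Augment Hall→StairC→C2→StairB→Exit: bottleneck 7, flow now 11.
Augment Hall→StairC→Lobby→C3→Exit: bottleneck 7, flow now 18.
No augmenting path remains; maximum flow = 18.
By max-flow min-cut, the minimum cut capacity equals the max flow.
In the residual graph, reachable from Hall: {Hall, StairA}.
Min-cut edges: Hall→StairC (14), StairA→C2 (4); capacity 14 + 4 = 18.

18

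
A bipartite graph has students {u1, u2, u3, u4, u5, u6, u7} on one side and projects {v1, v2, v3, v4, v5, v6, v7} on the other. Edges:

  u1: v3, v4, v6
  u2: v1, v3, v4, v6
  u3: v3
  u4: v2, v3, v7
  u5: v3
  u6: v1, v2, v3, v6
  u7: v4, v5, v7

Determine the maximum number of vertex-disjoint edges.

6

Unit-capacity flow: source→left, listed edges, right→sink; max matching = max flow.
Augmenting path u1→v3 (+1); matched 1.
Augmenting path u2→v1 (+1); matched 2.
Augmenting path u4→v2 (+1); matched 3.
Augmenting path u6→v6 (+1); matched 4.
Augmenting path u7→v4 (+1); matched 5.
Augmenting path u3→v3→u1→v4→u7→v5 (+1); matched 6.
No augmenting path remains; maximum matching = 6.
König certificate: {u1, u2, u4, u6, u7, v3} is a vertex cover of size 6 (every listed pair touches it), so no matching can be larger.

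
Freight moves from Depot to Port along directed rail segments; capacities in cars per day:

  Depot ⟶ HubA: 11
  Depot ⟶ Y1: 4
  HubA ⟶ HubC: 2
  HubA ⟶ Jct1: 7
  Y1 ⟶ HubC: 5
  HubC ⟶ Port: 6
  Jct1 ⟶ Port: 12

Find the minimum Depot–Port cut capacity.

Augment Depot→HubA→HubC→Port: bottleneck 2, flow now 2.
Augment Depot→HubA→Jct1→Port: bottleneck 7, flow now 9.
Augment Depot→Y1→HubC→Port: bottleneck 4, flow now 13.
No augmenting path remains; maximum flow = 13.
By max-flow min-cut, the minimum cut capacity equals the max flow.
In the residual graph, reachable from Depot: {Depot, HubA}.
Min-cut edges: Depot→Y1 (4), HubA→HubC (2), HubA→Jct1 (7); capacity 4 + 2 + 7 = 13.

13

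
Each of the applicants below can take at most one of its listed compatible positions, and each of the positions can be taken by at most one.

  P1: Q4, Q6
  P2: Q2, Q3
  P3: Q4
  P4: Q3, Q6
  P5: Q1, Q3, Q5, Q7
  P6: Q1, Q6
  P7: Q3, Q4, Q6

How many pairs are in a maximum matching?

Unit-capacity flow: source→left, listed edges, right→sink; max matching = max flow.
Augmenting path P1→Q4 (+1); matched 1.
Augmenting path P2→Q2 (+1); matched 2.
Augmenting path P4→Q3 (+1); matched 3.
Augmenting path P5→Q1 (+1); matched 4.
Augmenting path P6→Q6 (+1); matched 5.
Augmenting path P7→Q6→P6→Q1→P5→Q5 (+1); matched 6.
No augmenting path remains; maximum matching = 6.
König certificate: {P2, P5, P6, Q3, Q4, Q6} is a vertex cover of size 6 (every listed pair touches it), so no matching can be larger.

6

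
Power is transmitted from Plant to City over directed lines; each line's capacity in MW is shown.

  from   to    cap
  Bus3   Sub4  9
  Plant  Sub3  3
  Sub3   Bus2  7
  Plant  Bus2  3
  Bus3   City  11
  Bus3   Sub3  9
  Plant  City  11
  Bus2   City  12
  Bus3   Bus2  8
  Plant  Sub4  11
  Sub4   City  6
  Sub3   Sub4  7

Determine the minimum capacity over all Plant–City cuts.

23

Augment Plant→City: bottleneck 11, flow now 11.
Augment Plant→Bus2→City: bottleneck 3, flow now 14.
Augment Plant→Sub4→City: bottleneck 6, flow now 20.
Augment Plant→Sub3→Bus2→City: bottleneck 3, flow now 23.
No augmenting path remains; maximum flow = 23.
By max-flow min-cut, the minimum cut capacity equals the max flow.
In the residual graph, reachable from Plant: {Plant, Sub4}.
Min-cut edges: Plant→Sub3 (3), Plant→Bus2 (3), Plant→City (11), Sub4→City (6); capacity 3 + 3 + 11 + 6 = 23.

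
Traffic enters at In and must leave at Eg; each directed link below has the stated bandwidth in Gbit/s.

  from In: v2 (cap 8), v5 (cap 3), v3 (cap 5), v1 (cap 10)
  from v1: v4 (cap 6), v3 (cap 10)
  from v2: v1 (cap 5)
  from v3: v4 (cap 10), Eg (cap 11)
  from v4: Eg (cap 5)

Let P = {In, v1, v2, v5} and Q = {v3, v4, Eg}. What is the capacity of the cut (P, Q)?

21

Edges leaving {In, v1, v2, v5}: In→v3 (5), v1→v3 (10), v1→v4 (6).
Cut capacity = 5 + 10 + 6 = 21.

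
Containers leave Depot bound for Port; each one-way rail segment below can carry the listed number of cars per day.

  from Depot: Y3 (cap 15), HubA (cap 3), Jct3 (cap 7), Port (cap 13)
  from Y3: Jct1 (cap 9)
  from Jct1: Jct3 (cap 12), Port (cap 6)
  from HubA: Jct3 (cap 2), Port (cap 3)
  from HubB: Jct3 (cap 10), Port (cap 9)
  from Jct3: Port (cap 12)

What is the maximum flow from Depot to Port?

Augment Depot→Port: bottleneck 13, flow now 13.
Augment Depot→HubA→Port: bottleneck 3, flow now 16.
Augment Depot→Jct3→Port: bottleneck 7, flow now 23.
Augment Depot→Y3→Jct1→Port: bottleneck 6, flow now 29.
Augment Depot→Y3→Jct1→Jct3→Port: bottleneck 3, flow now 32.
No augmenting path remains; maximum flow = 32.
In the residual graph, reachable from Depot: {Depot, Y3}.
Min-cut edges: Depot→HubA (3), Depot→Jct3 (7), Depot→Port (13), Y3→Jct1 (9); capacity 3 + 7 + 13 + 9 = 32.
This cut is saturated, so no flow can exceed 32.

32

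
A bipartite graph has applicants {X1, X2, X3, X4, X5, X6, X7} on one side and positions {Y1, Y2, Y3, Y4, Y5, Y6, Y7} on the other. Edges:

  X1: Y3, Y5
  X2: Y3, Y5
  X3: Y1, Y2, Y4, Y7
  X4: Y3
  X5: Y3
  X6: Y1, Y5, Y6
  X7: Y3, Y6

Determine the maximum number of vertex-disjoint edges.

Unit-capacity flow: source→left, listed edges, right→sink; max matching = max flow.
Augmenting path X1→Y3 (+1); matched 1.
Augmenting path X2→Y5 (+1); matched 2.
Augmenting path X3→Y1 (+1); matched 3.
Augmenting path X6→Y6 (+1); matched 4.
Augmenting path X7→Y6→X6→Y1→X3→Y2 (+1); matched 5.
No augmenting path remains; maximum matching = 5.
König certificate: {X3, X6, X7, Y3, Y5} is a vertex cover of size 5 (every listed pair touches it), so no matching can be larger.

5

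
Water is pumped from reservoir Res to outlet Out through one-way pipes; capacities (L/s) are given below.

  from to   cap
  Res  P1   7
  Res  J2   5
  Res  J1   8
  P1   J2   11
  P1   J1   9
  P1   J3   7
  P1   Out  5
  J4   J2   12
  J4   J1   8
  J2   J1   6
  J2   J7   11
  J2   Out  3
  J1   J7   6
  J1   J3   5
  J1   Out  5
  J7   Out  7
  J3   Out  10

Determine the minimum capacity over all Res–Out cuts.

Augment Res→P1→Out: bottleneck 5, flow now 5.
Augment Res→J2→Out: bottleneck 3, flow now 8.
Augment Res→J1→Out: bottleneck 5, flow now 13.
Augment Res→P1→J3→Out: bottleneck 2, flow now 15.
Augment Res→J2→J7→Out: bottleneck 2, flow now 17.
Augment Res→J1→J7→Out: bottleneck 3, flow now 20.
No augmenting path remains; maximum flow = 20.
By max-flow min-cut, the minimum cut capacity equals the max flow.
In the residual graph, reachable from Res: {Res}.
Min-cut edges: Res→P1 (7), Res→J2 (5), Res→J1 (8); capacity 7 + 5 + 8 = 20.

20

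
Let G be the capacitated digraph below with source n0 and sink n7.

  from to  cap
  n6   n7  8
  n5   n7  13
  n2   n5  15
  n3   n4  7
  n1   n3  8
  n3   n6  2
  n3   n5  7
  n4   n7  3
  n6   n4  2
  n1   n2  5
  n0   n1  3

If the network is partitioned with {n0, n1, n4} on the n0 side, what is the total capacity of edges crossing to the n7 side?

16

Edges leaving {n0, n1, n4}: n1→n2 (5), n1→n3 (8), n4→n7 (3).
Cut capacity = 5 + 8 + 3 = 16.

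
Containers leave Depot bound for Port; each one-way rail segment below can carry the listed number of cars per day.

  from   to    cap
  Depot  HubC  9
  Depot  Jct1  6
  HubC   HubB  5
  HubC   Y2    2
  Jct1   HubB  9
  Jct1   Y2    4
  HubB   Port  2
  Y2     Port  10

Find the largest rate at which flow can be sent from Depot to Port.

Augment Depot→HubC→HubB→Port: bottleneck 2, flow now 2.
Augment Depot→HubC→Y2→Port: bottleneck 2, flow now 4.
Augment Depot→Jct1→Y2→Port: bottleneck 4, flow now 8.
No augmenting path remains; maximum flow = 8.
In the residual graph, reachable from Depot: {Depot, HubC, Jct1, HubB}.
Min-cut edges: HubC→Y2 (2), Jct1→Y2 (4), HubB→Port (2); capacity 2 + 4 + 2 = 8.
This cut is saturated, so no flow can exceed 8.

8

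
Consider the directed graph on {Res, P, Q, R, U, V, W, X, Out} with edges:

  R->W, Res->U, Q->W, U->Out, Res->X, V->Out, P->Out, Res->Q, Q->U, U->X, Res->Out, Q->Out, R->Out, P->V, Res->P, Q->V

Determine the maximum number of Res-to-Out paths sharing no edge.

4

Assign every edge capacity 1; by Menger, the answer equals the max flow.
Path Res→Out (+1); total 1.
Path Res→P→Out (+1); total 2.
Path Res→Q→Out (+1); total 3.
Path Res→U→Out (+1); total 4.
No residual Res→Out path; max flow = 4.
Certifying cut of size 4: {Res→Out, Res→P, Res→Q, Res→U}.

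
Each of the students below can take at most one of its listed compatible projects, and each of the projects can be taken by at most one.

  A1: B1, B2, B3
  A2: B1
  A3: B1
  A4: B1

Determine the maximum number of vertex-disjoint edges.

2

Unit-capacity flow: source→left, listed edges, right→sink; max matching = max flow.
Augmenting path A1→B1 (+1); matched 1.
Augmenting path A2→B1→A1→B2 (+1); matched 2.
No augmenting path remains; maximum matching = 2.
König certificate: {A1, B1} is a vertex cover of size 2 (every listed pair touches it), so no matching can be larger.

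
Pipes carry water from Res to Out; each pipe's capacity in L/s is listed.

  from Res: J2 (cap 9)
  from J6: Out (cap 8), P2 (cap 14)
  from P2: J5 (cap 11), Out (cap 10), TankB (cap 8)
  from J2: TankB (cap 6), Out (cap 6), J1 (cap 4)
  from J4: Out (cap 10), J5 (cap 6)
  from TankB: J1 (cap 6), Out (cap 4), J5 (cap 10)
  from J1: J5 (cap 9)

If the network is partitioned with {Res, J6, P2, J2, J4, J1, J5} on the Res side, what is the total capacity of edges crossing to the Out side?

48

Edges leaving {Res, J6, P2, J2, J4, J1, J5}: J6→Out (8), P2→TankB (8), P2→Out (10), J2→TankB (6), J2→Out (6), J4→Out (10).
Cut capacity = 8 + 8 + 10 + 6 + 6 + 10 = 48.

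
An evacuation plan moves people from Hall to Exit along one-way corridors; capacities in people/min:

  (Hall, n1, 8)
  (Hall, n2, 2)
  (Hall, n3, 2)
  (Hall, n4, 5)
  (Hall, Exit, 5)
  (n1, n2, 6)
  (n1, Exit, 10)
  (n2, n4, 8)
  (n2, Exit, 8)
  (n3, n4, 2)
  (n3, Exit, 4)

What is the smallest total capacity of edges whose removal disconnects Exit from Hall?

Augment Hall→Exit: bottleneck 5, flow now 5.
Augment Hall→n1→Exit: bottleneck 8, flow now 13.
Augment Hall→n2→Exit: bottleneck 2, flow now 15.
Augment Hall→n3→Exit: bottleneck 2, flow now 17.
No augmenting path remains; maximum flow = 17.
By max-flow min-cut, the minimum cut capacity equals the max flow.
In the residual graph, reachable from Hall: {Hall, n4}.
Min-cut edges: Hall→n1 (8), Hall→n2 (2), Hall→n3 (2), Hall→Exit (5); capacity 8 + 2 + 2 + 5 = 17.

17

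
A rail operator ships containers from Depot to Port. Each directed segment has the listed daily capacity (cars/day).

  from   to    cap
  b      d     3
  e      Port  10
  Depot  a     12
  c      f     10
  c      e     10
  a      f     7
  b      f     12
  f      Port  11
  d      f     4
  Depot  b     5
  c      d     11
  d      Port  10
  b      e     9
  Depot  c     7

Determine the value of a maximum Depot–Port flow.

Augment Depot→a→f→Port: bottleneck 7, flow now 7.
Augment Depot→b→d→Port: bottleneck 3, flow now 10.
Augment Depot→b→e→Port: bottleneck 2, flow now 12.
Augment Depot→c→d→Port: bottleneck 7, flow now 19.
No augmenting path remains; maximum flow = 19.
In the residual graph, reachable from Depot: {Depot, a}.
Min-cut edges: Depot→b (5), Depot→c (7), a→f (7); capacity 5 + 7 + 7 = 19.
This cut is saturated, so no flow can exceed 19.

19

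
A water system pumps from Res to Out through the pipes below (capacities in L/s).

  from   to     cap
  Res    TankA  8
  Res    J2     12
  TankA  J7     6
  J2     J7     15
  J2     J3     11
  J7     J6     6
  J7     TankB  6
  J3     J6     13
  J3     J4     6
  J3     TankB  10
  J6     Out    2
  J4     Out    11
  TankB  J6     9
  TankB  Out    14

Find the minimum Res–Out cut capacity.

Augment Res→TankA→J7→J6→Out: bottleneck 2, flow now 2.
Augment Res→TankA→J7→TankB→Out: bottleneck 4, flow now 6.
Augment Res→J2→J7→TankB→Out: bottleneck 2, flow now 8.
Augment Res→J2→J3→J4→Out: bottleneck 6, flow now 14.
Augment Res→J2→J3→TankB→Out: bottleneck 4, flow now 18.
No augmenting path remains; maximum flow = 18.
By max-flow min-cut, the minimum cut capacity equals the max flow.
In the residual graph, reachable from Res: {Res, TankA}.
Min-cut edges: Res→J2 (12), TankA→J7 (6); capacity 12 + 6 = 18.

18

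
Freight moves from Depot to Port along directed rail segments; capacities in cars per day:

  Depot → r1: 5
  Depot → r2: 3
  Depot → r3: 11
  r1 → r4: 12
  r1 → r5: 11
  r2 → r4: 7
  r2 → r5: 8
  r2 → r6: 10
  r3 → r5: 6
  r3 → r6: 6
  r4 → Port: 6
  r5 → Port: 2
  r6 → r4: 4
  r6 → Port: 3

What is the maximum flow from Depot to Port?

11

Augment Depot→r1→r4→Port: bottleneck 5, flow now 5.
Augment Depot→r2→r4→Port: bottleneck 1, flow now 6.
Augment Depot→r2→r5→Port: bottleneck 2, flow now 8.
Augment Depot→r3→r6→Port: bottleneck 3, flow now 11.
No augmenting path remains; maximum flow = 11.
In the residual graph, reachable from Depot: {Depot, r1, r2, r3, r4, r5, r6}.
Min-cut edges: r4→Port (6), r5→Port (2), r6→Port (3); capacity 6 + 2 + 3 = 11.
This cut is saturated, so no flow can exceed 11.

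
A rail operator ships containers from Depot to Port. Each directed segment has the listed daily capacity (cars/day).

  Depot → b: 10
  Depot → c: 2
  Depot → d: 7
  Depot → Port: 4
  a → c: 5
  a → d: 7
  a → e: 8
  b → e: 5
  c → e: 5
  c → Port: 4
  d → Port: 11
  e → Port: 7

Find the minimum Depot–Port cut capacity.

18

Augment Depot→Port: bottleneck 4, flow now 4.
Augment Depot→c→Port: bottleneck 2, flow now 6.
Augment Depot→d→Port: bottleneck 7, flow now 13.
Augment Depot→b→e→Port: bottleneck 5, flow now 18.
No augmenting path remains; maximum flow = 18.
By max-flow min-cut, the minimum cut capacity equals the max flow.
In the residual graph, reachable from Depot: {Depot, b}.
Min-cut edges: Depot→c (2), Depot→d (7), Depot→Port (4), b→e (5); capacity 2 + 7 + 4 + 5 = 18.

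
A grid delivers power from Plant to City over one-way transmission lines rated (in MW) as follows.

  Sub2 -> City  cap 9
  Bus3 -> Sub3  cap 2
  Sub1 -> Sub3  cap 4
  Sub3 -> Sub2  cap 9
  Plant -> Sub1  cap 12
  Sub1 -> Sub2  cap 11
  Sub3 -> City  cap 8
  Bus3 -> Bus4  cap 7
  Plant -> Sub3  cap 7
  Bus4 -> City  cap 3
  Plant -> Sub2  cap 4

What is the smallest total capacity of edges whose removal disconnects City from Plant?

Augment Plant→Sub3→City: bottleneck 7, flow now 7.
Augment Plant→Sub2→City: bottleneck 4, flow now 11.
Augment Plant→Sub1→Sub3→City: bottleneck 1, flow now 12.
Augment Plant→Sub1→Sub2→City: bottleneck 5, flow now 17.
No augmenting path remains; maximum flow = 17.
By max-flow min-cut, the minimum cut capacity equals the max flow.
In the residual graph, reachable from Plant: {Plant, Sub1, Sub3, Sub2}.
Min-cut edges: Sub3→City (8), Sub2→City (9); capacity 8 + 9 = 17.

17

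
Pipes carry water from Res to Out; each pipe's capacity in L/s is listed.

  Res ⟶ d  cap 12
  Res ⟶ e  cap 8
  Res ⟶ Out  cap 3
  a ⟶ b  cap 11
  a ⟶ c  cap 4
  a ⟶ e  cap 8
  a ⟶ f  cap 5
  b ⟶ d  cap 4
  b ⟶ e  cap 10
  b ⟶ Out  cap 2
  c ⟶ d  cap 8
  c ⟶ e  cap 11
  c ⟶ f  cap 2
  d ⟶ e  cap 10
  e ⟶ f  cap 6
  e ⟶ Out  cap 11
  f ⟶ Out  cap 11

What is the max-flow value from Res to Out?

20

Augment Res→Out: bottleneck 3, flow now 3.
Augment Res→e→Out: bottleneck 8, flow now 11.
Augment Res→d→e→Out: bottleneck 3, flow now 14.
Augment Res→d→e→f→Out: bottleneck 6, flow now 20.
No augmenting path remains; maximum flow = 20.
In the residual graph, reachable from Res: {Res, d, e}.
Min-cut edges: Res→Out (3), e→f (6), e→Out (11); capacity 3 + 6 + 11 = 20.
This cut is saturated, so no flow can exceed 20.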